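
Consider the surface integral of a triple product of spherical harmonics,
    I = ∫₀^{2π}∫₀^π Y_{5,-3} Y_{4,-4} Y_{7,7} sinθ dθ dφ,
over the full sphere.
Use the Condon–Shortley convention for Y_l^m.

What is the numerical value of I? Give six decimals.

0.144075

m-sum 0 ✓  L=16 even ✓  1≤7≤9 ✓
Π(2lᵢ+1) = 11×9×15 = 1485
triangle coeff Δ(5,4,7) = 1/6126120
Σ_t [0,2]: t=0:+1/69120 t=1:−1/20736 t=2:+1/69120 = -1/51840
(3j)²=280/21879 [(5 4 7; 0 0 0)], sign=+1
Σ_t [0,0]: t=0:+1/58060800 = 1/58060800
(3j)²=7/510 [(5 4 7; -3 -4 7)], sign=+1
⇒ 4πI² = 980/3757
I = (+1)√(980/3757/(4π)) = 0.14407463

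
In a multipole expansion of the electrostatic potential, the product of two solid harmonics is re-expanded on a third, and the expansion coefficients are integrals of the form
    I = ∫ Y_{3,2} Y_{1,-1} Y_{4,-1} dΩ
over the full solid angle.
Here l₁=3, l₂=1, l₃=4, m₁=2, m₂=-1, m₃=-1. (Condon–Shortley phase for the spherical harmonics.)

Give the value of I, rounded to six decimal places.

-0.106622

Checks pass: Σm=0; 8 even; l₃=4∈[2,4].
(2·3+1)(2·1+1)(2·4+1) = 189
Δ: 0! 6! 2! / 9! → 1/252
sum: t=0:+1/36 = 1/36
3j²(3 1 4; 0 0 0) = Δ·Π!·Σ² = 4/63  (sign +1)
sum: t=0:+1/240 = 1/240
3j²(3 1 4; 2 -1 -1) = Δ·Π!·Σ² = 1/84  (sign -1)
combine: 4πI² = 189·4/63·1/84 = 1/7
take √, sign -1: I = -0.10662181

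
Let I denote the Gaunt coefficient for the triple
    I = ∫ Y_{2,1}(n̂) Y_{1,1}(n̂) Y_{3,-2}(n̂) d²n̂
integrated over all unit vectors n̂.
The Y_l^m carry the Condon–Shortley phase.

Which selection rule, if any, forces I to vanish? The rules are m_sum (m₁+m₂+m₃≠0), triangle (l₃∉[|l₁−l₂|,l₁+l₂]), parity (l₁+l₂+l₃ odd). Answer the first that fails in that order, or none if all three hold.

none

Σmᵢ = 0  ✓
l₃∈[|l₁−l₂|,l₁+l₂]=[1,3], have l₃=3  ✓
Σlᵢ = 6 ⇒ even  ✓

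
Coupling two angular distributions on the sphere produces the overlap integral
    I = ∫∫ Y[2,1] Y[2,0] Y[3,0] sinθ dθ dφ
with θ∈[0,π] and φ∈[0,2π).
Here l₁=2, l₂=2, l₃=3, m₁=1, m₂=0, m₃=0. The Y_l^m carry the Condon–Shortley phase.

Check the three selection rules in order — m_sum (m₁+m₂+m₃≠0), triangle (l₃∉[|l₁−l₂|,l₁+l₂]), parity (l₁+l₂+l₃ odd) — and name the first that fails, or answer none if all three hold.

Σmᵢ = 1  ✗
l₃∈[|l₁−l₂|,l₁+l₂]=[0,4], have l₃=3
Σlᵢ = 7 ⇒ odd

m_sum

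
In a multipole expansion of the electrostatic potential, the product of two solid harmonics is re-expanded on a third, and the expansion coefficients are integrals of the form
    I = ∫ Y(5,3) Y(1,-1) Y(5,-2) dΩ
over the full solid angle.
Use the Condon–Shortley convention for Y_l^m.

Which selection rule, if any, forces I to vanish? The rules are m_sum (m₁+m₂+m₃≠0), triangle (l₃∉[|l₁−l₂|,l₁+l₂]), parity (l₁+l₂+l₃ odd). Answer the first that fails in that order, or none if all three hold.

parity

m₁+m₂+m₃ = 3 − 1 − 2 = 0  ✓
triangle: |5−1|=4 ≤ l₃=5 ≤ 5+1=6  ✓
parity: l₁+l₂+l₃ = 11 is odd  ✗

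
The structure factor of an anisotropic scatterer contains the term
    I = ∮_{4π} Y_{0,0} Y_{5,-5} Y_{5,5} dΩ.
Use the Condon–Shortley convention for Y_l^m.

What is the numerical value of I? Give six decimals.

Rules hold: Σm=0, L=10 even, 5≤5≤5.
N = 1·11·11 = 121
Δ = 0!·0!·10!/11! = 1/11
Racah Σ t=0..0: t=0:+1/14400 = 1/14400
⇒ 3j(0 5 5; 0 0 0)² = 1/11, sgn -1
Racah Σ t=0..0: t=0:+1/3628800 = 1/3628800
⇒ 3j(0 5 5; 0 -5 5)² = 1/11, sgn +1
4πI² = N·(3j₀)²·(3jₘ)² = 1/1
I = -1·√(1/4π) = -0.28209479

-0.282095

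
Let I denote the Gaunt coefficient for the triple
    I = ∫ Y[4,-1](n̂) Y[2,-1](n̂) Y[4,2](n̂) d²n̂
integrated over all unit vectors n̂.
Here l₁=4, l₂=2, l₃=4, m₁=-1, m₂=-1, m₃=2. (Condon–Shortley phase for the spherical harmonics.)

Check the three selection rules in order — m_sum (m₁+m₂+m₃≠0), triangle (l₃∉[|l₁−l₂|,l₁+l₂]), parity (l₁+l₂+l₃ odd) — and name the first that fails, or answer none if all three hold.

Σmᵢ = 0  ✓
l₃∈[|l₁−l₂|,l₁+l₂]=[2,6], have l₃=4  ✓
Σlᵢ = 10 ⇒ even  ✓

none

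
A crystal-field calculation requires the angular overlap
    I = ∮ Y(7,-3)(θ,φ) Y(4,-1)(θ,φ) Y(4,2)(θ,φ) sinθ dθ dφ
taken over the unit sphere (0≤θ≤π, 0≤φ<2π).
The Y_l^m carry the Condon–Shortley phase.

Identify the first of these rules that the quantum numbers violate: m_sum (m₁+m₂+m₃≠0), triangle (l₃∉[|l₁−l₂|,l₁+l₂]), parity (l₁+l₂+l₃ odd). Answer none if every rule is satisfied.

m_sum

azimuthal sum: -3 − 1 + 2 = -2  ✗
3 ≤ 4 ≤ 11 (triangle on l)
L = 7 + 4 + 4 = 15 (odd)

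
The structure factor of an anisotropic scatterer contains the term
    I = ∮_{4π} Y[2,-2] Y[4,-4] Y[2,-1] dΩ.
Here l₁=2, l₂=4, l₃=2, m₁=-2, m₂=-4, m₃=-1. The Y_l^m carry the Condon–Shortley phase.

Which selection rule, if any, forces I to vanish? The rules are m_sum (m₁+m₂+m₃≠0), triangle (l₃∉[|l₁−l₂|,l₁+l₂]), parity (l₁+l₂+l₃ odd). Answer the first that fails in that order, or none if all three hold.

azimuthal sum: -2 − 4 − 1 = -7  ✗
2 ≤ 2 ≤ 6 (triangle on l)
L = 2 + 4 + 2 = 8 (even)

m_sum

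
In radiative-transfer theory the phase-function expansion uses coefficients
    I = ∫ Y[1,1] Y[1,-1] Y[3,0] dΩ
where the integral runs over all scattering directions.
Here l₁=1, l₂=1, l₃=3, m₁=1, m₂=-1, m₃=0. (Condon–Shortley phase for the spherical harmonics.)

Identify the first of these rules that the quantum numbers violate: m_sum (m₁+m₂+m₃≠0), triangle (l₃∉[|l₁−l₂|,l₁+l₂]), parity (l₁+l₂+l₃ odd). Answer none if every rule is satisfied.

triangle

Σmᵢ = 0  ✓
l₃∈[|l₁−l₂|,l₁+l₂]=[0,2], have l₃=3  ✗
Σlᵢ = 5 ⇒ odd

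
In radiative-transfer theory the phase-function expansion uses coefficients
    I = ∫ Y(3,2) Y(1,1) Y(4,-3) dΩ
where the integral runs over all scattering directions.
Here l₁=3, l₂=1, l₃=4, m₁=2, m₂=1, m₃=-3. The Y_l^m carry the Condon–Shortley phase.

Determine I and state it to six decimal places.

-0.282095

Rules hold: Σm=0, L=8 even, 2≤4≤4.
N = 7·3·9 = 189
Δ = 0!·6!·2!/9! = 1/252
Racah Σ t=0..0: t=0:+1/36 = 1/36
⇒ 3j(3 1 4; 0 0 0)² = 4/63, sgn +1
Racah Σ t=0..0: t=0:+1/240 = 1/240
⇒ 3j(3 1 4; 2 1 -3)² = 1/12, sgn -1
4πI² = N·(3j₀)²·(3jₘ)² = 1/1
I = -1·√(1/4π) = -0.28209479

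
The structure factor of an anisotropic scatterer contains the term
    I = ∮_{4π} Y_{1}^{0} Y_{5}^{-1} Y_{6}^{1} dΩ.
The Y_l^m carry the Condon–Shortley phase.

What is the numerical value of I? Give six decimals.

Rules hold: Σm=0, L=12 even, 4≤6≤6.
N = 3·11·13 = 429
Δ = 0!·2!·10!/13! = 1/858
Racah Σ t=0..0: t=0:+1/14400 = 1/14400
⇒ 3j(1 5 6; 0 0 0)² = 6/143, sgn +1
Racah Σ t=0..0: t=0:+1/17280 = 1/17280
⇒ 3j(1 5 6; 0 -1 1)² = 35/858, sgn -1
4πI² = N·(3j₀)²·(3jₘ)² = 105/143
I = -1·√(0.734266/4π) = -0.24172507

-0.241725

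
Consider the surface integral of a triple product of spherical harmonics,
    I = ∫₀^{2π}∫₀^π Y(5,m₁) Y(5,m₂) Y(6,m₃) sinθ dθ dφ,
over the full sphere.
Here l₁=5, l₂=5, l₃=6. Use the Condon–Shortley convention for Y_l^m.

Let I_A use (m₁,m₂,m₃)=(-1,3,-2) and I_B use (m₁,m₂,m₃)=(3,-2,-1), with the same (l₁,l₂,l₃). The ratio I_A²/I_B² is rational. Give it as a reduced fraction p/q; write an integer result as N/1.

605/14

Same 5,5,6: normalisation and zero-m 3j drop out of the ratio.
A: Δ: 4! 6! 6! / 17! → 1/28588560; sum: t=2:+1/138240 t=3:−1/25920 t=4:+1/55296 = -11/829440; 3j²(5 5 6; -1 3 -2) = Δ·Π!·Σ² = 11/1326  (sign -1)
B: Δ: 4! 6! 6! / 17! → 1/28588560; sum: t=0:+1/41472 t=1:−1/34560 t=2:+1/345600 = -1/518400; 3j²(5 5 6; 3 -2 -1) = Δ·Π!·Σ² = 7/36465  (sign +1)
I_A²/I_B² = (11/1326)/(7/36465) = 605/14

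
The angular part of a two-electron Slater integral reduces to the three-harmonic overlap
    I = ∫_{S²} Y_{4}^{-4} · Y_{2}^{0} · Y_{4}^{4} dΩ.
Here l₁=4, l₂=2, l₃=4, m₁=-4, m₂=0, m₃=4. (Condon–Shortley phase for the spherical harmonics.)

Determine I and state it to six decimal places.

-0.229376

Rules hold: Σm=0, L=10 even, 2≤4≤6.
N = 9·5·9 = 405
Δ = 2!·6!·2!/11! = 1/13860
Racah Σ t=0..2: t=0:+1/192 t=1:−1/36 t=2:+1/192 = -5/288
⇒ 3j(4 2 4; 0 0 0)² = 20/693, sgn -1
Racah Σ t=2..2: t=2:+1/2880 = 1/2880
⇒ 3j(4 2 4; -4 0 4)² = 28/495, sgn +1
4πI² = N·(3j₀)²·(3jₘ)² = 80/121
I = -1·√(0.661157/4π) = -0.22937568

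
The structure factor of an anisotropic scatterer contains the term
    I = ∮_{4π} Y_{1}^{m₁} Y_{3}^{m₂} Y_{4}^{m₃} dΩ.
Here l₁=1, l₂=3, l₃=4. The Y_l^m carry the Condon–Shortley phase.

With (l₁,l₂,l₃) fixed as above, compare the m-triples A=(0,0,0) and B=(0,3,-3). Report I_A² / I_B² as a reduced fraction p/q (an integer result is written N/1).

16/7

Shared (l₁,l₂,l₃)=(1,3,4): N and (l;000)² cancel in I_A²/I_B².
A: Δ = 0!·2!·6!/9! = 1/252; Racah Σ t=0..0: t=0:+1/36 = 1/36; ⇒ 3j(1 3 4; 0 0 0)² = 4/63, sgn +1
B: Δ = 0!·2!·6!/9! = 1/252; Racah Σ t=0..0: t=0:+1/720 = 1/720; ⇒ 3j(1 3 4; 0 3 -3)² = 1/36, sgn -1
I_A²/I_B² = (4/63)/(1/36) = 16/7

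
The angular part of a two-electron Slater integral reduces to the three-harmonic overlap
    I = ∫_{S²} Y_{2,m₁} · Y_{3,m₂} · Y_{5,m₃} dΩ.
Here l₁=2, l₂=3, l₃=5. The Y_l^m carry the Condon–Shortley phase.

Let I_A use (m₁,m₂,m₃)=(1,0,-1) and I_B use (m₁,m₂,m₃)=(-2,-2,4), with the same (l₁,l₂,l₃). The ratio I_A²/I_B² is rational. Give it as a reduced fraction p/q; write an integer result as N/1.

Shared (l₁,l₂,l₃)=(2,3,5): N and (l;000)² cancel in I_A²/I_B².
A: Δ = 0!·4!·6!/11! = 1/2310; Racah Σ t=0..0: t=0:+1/216 = 1/216; ⇒ 3j(2 3 5; 1 0 -1)² = 8/231, sgn +1
B: Δ = 0!·4!·6!/11! = 1/2310; Racah Σ t=0..0: t=0:+1/2880 = 1/2880; ⇒ 3j(2 3 5; -2 -2 4)² = 3/55, sgn -1
I_A²/I_B² = (8/231)/(3/55) = 40/63

40/63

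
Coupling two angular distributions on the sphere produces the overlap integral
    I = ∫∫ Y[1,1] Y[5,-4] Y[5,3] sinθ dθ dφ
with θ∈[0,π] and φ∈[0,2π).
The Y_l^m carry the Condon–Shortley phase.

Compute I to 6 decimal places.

l₁+l₂+l₃=11 is odd: 3j(l;000)=0 ⇒ I=0

0.000000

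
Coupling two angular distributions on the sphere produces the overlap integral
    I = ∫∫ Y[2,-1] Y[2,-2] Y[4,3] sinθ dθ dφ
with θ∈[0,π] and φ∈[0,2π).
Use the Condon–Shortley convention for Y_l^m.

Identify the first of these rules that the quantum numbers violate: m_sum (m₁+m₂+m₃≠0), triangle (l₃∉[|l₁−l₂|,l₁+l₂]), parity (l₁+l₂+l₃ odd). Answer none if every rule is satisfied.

Σmᵢ = 0  ✓
l₃∈[|l₁−l₂|,l₁+l₂]=[0,4], have l₃=4  ✓
Σlᵢ = 8 ⇒ even  ✓

none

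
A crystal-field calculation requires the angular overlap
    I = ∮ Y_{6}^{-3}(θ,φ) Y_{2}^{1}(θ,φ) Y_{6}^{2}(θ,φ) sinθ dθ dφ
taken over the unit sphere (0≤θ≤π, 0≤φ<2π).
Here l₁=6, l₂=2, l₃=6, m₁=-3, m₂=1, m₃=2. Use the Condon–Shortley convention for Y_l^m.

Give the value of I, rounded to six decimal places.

-0.140463

m-sum 0 ✓  L=14 even ✓  4≤6≤8 ✓
Π(2lᵢ+1) = 13×5×13 = 845
triangle coeff Δ(6,2,6) = 1/90090
Σ_t [0,2]: t=0:+1/69120 t=1:−1/14400 t=2:+1/69120 = -7/172800
(3j)²=14/715 [(6 2 6; 0 0 0)], sign=-1
Σ_t [1,2]: t=1:−1/161280 t=2:+1/60480 = 1/96768
(3j)²=15/1001 [(6 2 6; -3 1 2)], sign=+1
⇒ 4πI² = 30/121
I = (-1)√(30/121/(4π)) = -0.14046335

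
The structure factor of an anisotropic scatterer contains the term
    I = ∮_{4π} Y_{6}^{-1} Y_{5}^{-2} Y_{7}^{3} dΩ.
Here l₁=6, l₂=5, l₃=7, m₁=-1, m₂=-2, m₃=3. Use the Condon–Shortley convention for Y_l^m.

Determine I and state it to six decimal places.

m-sum 0 ✓  L=18 even ✓  1≤7≤11 ✓
Π(2lᵢ+1) = 13×11×15 = 2145
triangle coeff Δ(6,5,7) = 1/174594420
Σ_t [0,4]: t=0:+1/4147200 t=1:−1/207360 t=2:+1/82944 t=3:−1/207360 t=4:+1/4147200 = 1/345600
(3j)²=420/46189 [(6 5 7; 0 0 0)], sign=-1
Σ_t [0,3]: t=0:+1/4354560 t=1:−1/414720 t=2:+1/345600 t=3:−1/2488320 = 1/3225600
(3j)²=81/92378 [(6 5 7; -1 -2 3)], sign=+1
⇒ 4πI² = 255150/14919047
I = (-1)√(255150/14919047/(4π)) = -0.03689116

-0.036891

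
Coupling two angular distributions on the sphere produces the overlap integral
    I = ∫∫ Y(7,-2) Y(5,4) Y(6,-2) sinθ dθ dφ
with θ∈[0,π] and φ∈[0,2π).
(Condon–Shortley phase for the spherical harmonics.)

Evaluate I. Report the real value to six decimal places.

Checks pass: Σm=0; 18 even; l₃=6∈[2,12].
(2·7+1)(2·5+1)(2·6+1) = 2145
Δ: 6! 8! 4! / 19! → 1/174594420
sum: t=1:−1/4147200 t=2:+1/207360 t=3:−1/82944 t=4:+1/207360 t=5:−1/4147200 = -1/345600
3j²(7 5 6; 0 0 0) = Δ·Π!·Σ² = 420/46189  (sign -1)
sum: t=5:−1/1658880 t=6:+1/3110400 = -7/24883200
3j²(7 5 6; -2 4 -2) = Δ·Π!·Σ² = 4802/692835  (sign -1)
combine: 4πI² = 2145·420/46189·4802/692835 = 2016840/14919047
take √, sign +1: I = 0.10371946

0.103719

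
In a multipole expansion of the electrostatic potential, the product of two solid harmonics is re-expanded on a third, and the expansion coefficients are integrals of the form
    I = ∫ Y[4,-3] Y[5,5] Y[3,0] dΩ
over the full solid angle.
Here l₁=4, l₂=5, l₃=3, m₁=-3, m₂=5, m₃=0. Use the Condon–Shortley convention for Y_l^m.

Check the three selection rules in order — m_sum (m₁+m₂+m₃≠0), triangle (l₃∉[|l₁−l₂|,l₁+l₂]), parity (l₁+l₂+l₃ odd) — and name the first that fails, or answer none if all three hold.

m_sum

Σmᵢ = 2  ✗
l₃∈[|l₁−l₂|,l₁+l₂]=[1,9], have l₃=3
Σlᵢ = 12 ⇒ even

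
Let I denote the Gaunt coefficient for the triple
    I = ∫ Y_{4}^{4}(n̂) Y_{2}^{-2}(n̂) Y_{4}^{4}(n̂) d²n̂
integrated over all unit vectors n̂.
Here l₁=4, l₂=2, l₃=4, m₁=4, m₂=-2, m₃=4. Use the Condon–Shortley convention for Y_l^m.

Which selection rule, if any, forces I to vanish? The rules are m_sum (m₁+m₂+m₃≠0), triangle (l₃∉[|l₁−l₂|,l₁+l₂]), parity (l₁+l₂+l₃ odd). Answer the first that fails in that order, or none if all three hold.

m_sum

azimuthal sum: 4 − 2 + 4 = 6  ✗
2 ≤ 4 ≤ 6 (triangle on l)
L = 4 + 2 + 4 = 10 (even)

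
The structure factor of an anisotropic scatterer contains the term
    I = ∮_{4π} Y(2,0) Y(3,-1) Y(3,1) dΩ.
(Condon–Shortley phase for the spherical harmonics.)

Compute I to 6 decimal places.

Rules hold: Σm=0, L=8 even, 1≤3≤5.
N = 5·7·7 = 245
Δ = 2!·2!·4!/9! = 1/3780
Racah Σ t=0..2: t=0:+1/24 t=1:−1/4 t=2:+1/24 = -1/6
⇒ 3j(2 3 3; 0 0 0)² = 4/105, sgn +1
Racah Σ t=0..2: t=0:+1/16 t=1:−1/6 t=2:+1/96 = -3/32
⇒ 3j(2 3 3; 0 -1 1)² = 3/140, sgn -1
4πI² = N·(3j₀)²·(3jₘ)² = 1/5
I = -1·√(0.2/4π) = -0.12615663

-0.126157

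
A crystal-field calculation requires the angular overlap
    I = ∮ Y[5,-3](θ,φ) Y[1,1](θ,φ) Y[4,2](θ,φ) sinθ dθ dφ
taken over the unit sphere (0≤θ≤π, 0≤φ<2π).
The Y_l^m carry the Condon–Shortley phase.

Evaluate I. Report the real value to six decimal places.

-0.259847

Rules hold: Σm=0, L=10 even, 4≤4≤6.
N = 11·3·9 = 297
Δ = 2!·8!·0!/11! = 1/495
Racah Σ t=1..1: t=1:−1/576 = -1/576
⇒ 3j(5 1 4; 0 0 0)² = 5/99, sgn -1
Racah Σ t=2..2: t=2:+1/2880 = 1/2880
⇒ 3j(5 1 4; -3 1 2)² = 28/495, sgn +1
4πI² = N·(3j₀)²·(3jₘ)² = 28/33
I = -1·√(0.848485/4π) = -0.25984664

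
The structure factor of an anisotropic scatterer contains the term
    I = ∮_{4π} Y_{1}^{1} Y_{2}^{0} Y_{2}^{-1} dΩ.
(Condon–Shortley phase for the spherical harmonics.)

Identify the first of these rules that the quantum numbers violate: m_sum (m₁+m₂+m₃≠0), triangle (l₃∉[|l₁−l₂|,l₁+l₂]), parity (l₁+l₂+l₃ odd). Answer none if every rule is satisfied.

parity

Σmᵢ = 0  ✓
l₃∈[|l₁−l₂|,l₁+l₂]=[1,3], have l₃=2  ✓
Σlᵢ = 5 ⇒ odd  ✗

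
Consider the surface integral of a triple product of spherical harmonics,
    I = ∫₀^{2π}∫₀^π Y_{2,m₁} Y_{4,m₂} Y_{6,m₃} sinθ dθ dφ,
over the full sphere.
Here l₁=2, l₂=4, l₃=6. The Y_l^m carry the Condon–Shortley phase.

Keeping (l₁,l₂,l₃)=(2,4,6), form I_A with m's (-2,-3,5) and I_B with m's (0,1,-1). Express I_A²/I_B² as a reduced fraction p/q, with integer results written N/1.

l's match ⇒ only the (l;m) 3-j factors differ between A and B.
A: triangle coeff Δ(2,4,6) = 1/6435; Σ_t [0,0]: t=0:+1/120960 = 1/120960; (3j)²=2/39 [(2 4 6; -2 -3 5)], sign=-1
B: triangle coeff Δ(2,4,6) = 1/6435; Σ_t [0,0]: t=0:+1/2880 = 1/2880; (3j)²=14/429 [(2 4 6; 0 1 -1)], sign=-1
I_A²/I_B² = (2/39)/(14/429) = 11/7

11/7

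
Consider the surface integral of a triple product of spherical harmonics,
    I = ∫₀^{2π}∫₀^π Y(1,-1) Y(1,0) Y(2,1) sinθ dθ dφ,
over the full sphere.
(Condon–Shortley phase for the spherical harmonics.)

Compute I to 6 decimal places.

-0.218510

m-sum 0 ✓  L=4 even ✓  0≤2≤2 ✓
Π(2lᵢ+1) = 3×3×5 = 45
triangle coeff Δ(1,1,2) = 1/30
Σ_t [0,0]: t=0:+1/1 = 1/1
(3j)²=2/15 [(1 1 2; 0 0 0)], sign=+1
Σ_t [0,0]: t=0:+1/2 = 1/2
(3j)²=1/10 [(1 1 2; -1 0 1)], sign=-1
⇒ 4πI² = 3/5
I = (-1)√(3/5/(4π)) = -0.21850969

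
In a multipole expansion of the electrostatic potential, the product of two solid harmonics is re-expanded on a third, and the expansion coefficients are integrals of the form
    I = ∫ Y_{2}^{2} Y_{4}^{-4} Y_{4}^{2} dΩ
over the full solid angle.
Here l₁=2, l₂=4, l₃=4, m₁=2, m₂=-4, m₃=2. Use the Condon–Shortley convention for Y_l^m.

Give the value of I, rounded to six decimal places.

-0.106180

Checks pass: Σm=0; 10 even; l₃=4∈[2,6].
(2·2+1)(2·4+1)(2·4+1) = 405
Δ: 2! 2! 6! / 11! → 1/13860
sum: t=0:+1/192 t=1:−1/36 t=2:+1/192 = -5/288
3j²(2 4 4; 0 0 0) = Δ·Π!·Σ² = 20/693  (sign -1)
sum: t=0:+1/2880 = 1/2880
3j²(2 4 4; 2 -4 2) = Δ·Π!·Σ² = 2/165  (sign +1)
combine: 4πI² = 405·20/693·2/165 = 120/847
take √, sign -1: I = -0.10618031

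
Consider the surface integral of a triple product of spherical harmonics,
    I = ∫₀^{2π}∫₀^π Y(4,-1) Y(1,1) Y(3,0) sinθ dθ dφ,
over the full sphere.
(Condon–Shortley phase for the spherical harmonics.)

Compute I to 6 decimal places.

-0.194664

m-sum 0 ✓  L=8 even ✓  3≤3≤5 ✓
Π(2lᵢ+1) = 9×3×7 = 189
triangle coeff Δ(4,1,3) = 1/252
Σ_t [1,1]: t=1:−1/36 = -1/36
(3j)²=4/63 [(4 1 3; 0 0 0)], sign=+1
Σ_t [2,2]: t=2:+1/72 = 1/72
(3j)²=5/126 [(4 1 3; -1 1 0)], sign=-1
⇒ 4πI² = 10/21
I = (-1)√(10/21/(4π)) = -0.19466390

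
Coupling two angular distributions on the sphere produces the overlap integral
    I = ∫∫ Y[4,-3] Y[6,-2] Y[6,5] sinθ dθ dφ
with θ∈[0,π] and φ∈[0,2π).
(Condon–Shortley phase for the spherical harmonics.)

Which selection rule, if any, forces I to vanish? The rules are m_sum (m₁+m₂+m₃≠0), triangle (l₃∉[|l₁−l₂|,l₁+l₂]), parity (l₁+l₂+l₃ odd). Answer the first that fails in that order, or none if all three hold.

azimuthal sum: -3 − 2 + 5 = 0  ✓
2 ≤ 6 ≤ 10 (triangle on l)  ✓
L = 4 + 6 + 6 = 16 (even)  ✓

none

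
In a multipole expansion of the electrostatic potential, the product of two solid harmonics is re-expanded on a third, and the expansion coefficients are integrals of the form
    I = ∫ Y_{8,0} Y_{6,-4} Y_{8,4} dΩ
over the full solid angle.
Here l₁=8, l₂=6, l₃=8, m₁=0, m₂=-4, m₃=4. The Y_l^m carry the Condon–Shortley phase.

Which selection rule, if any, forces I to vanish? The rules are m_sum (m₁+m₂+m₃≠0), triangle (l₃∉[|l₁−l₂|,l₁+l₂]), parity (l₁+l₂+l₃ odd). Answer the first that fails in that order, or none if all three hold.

none

m₁+m₂+m₃ = 0 − 4 + 4 = 0  ✓
triangle: |8−6|=2 ≤ l₃=8 ≤ 8+6=14  ✓
parity: l₁+l₂+l₃ = 22 is even  ✓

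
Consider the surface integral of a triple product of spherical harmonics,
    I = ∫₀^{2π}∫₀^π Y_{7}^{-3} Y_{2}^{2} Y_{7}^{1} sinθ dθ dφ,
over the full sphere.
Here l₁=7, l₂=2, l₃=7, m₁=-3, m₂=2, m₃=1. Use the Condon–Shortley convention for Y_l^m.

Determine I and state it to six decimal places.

Rules hold: Σm=0, L=16 even, 5≤7≤9.
N = 15·5·15 = 1125
Δ = 2!·12!·2!/17! = 1/185640
Racah Σ t=0..2: t=0:+1/2419200 t=1:−1/518400 t=2:+1/2419200 = -1/907200
⇒ 3j(7 2 7; 0 0 0)² = 56/3315, sgn +1
Racah Σ t=2..2: t=2:+1/3870720 = 1/3870720
⇒ 3j(7 2 7; -3 2 1)² = 135/6188, sgn +1
4πI² = N·(3j₀)²·(3jₘ)² = 20250/48841
I = +1·√(0.414611/4π) = 0.18164160

0.181642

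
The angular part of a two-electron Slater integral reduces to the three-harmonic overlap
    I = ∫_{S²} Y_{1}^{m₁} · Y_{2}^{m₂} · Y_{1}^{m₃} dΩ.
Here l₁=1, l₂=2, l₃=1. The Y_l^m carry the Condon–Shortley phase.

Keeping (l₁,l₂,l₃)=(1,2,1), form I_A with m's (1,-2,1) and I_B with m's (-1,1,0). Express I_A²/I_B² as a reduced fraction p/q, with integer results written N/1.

2/1

Same 1,2,1: normalisation and zero-m 3j drop out of the ratio.
A: Δ: 2! 0! 2! / 5! → 1/30; sum: t=0:+1/4 = 1/4; 3j²(1 2 1; 1 -2 1) = Δ·Π!·Σ² = 1/5  (sign +1)
B: Δ: 2! 0! 2! / 5! → 1/30; sum: t=2:+1/2 = 1/2; 3j²(1 2 1; -1 1 0) = Δ·Π!·Σ² = 1/10  (sign -1)
I_A²/I_B² = (1/5)/(1/10) = 2/1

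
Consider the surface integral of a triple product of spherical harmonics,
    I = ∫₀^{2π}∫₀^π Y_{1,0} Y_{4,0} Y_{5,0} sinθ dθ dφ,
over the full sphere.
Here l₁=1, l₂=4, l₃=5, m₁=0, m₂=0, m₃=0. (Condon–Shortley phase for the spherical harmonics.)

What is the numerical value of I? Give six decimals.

Checks pass: Σm=0; 10 even; l₃=5∈[3,5].
(2·1+1)(2·4+1)(2·5+1) = 297
Δ: 0! 2! 8! / 11! → 1/495
sum: t=0:+1/576 = 1/576
3j²(1 4 5; 0 0 0) = Δ·Π!·Σ² = 5/99  (sign -1)
(m-triple is (0,0,0) — same symbol as above.)
combine: 4πI² = 297·5/99·5/99 = 25/33
take √, sign +1: I = 0.24553200

0.245532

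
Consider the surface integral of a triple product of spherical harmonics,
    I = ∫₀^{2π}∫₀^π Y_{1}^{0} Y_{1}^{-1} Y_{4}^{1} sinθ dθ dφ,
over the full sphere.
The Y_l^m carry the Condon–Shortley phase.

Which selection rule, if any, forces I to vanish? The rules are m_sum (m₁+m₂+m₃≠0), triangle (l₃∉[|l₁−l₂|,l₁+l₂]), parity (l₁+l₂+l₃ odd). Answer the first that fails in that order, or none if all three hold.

triangle

Σmᵢ = 0  ✓
l₃∈[|l₁−l₂|,l₁+l₂]=[0,2], have l₃=4  ✗
Σlᵢ = 6 ⇒ even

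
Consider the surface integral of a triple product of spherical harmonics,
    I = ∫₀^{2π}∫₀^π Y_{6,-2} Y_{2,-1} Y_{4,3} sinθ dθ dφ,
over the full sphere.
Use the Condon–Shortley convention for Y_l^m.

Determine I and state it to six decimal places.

Checks pass: Σm=0; 12 even; l₃=4∈[4,8].
(2·6+1)(2·2+1)(2·4+1) = 585
Δ: 4! 8! 0! / 13! → 1/6435
sum: t=2:+1/2304 = 1/2304
3j²(6 2 4; 0 0 0) = Δ·Π!·Σ² = 5/143  (sign +1)
sum: t=1:−1/30240 = -1/30240
3j²(6 2 4; -2 -1 3) = Δ·Π!·Σ² = 32/6435  (sign +1)
combine: 4πI² = 585·5/143·32/6435 = 160/1573
take √, sign +1: I = 0.08996855

0.089969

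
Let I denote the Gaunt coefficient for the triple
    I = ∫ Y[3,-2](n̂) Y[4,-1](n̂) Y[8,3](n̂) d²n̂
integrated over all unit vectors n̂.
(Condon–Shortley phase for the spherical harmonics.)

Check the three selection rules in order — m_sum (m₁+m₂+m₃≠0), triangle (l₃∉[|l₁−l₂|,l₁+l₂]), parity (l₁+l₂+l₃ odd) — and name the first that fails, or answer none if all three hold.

triangle

m₁+m₂+m₃ = -2 − 1 + 3 = 0  ✓
triangle: |3−4|=1 ≤ l₃=8 ≤ 3+4=7  ✗
parity: l₁+l₂+l₃ = 15 is odd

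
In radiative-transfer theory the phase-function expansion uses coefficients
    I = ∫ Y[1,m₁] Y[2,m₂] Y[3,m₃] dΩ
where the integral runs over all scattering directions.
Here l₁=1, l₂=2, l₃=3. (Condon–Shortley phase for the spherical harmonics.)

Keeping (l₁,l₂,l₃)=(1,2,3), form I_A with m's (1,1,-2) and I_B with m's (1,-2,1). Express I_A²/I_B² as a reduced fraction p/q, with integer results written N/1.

10/1

l's match ⇒ only the (l;m) 3-j factors differ between A and B.
A: triangle coeff Δ(1,2,3) = 1/105; Σ_t [0,0]: t=0:+1/12 = 1/12; (3j)²=2/21 [(1 2 3; 1 1 -2)], sign=-1
B: triangle coeff Δ(1,2,3) = 1/105; Σ_t [0,0]: t=0:+1/48 = 1/48; (3j)²=1/105 [(1 2 3; 1 -2 1)], sign=+1
I_A²/I_B² = (2/21)/(1/105) = 10/1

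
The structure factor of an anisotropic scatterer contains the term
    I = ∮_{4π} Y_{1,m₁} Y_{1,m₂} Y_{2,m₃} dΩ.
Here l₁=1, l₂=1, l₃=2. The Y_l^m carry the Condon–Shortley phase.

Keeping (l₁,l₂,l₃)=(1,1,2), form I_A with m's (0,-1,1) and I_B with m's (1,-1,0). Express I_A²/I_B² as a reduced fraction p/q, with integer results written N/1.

3/1

l's match ⇒ only the (l;m) 3-j factors differ between A and B.
A: triangle coeff Δ(1,1,2) = 1/30; Σ_t [0,0]: t=0:+1/2 = 1/2; (3j)²=1/10 [(1 1 2; 0 -1 1)], sign=-1
B: triangle coeff Δ(1,1,2) = 1/30; Σ_t [0,0]: t=0:+1/4 = 1/4; (3j)²=1/30 [(1 1 2; 1 -1 0)], sign=+1
I_A²/I_B² = (1/10)/(1/30) = 3/1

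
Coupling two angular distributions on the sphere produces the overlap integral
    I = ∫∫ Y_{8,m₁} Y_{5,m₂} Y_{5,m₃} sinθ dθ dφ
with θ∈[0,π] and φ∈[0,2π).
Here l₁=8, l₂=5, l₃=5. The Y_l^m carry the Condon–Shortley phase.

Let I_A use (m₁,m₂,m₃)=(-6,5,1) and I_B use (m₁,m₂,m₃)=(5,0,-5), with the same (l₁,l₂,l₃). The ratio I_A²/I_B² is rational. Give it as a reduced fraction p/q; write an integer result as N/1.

7/5

Same 8,5,5: normalisation and zero-m 3j drop out of the ratio.
A: Δ: 8! 8! 2! / 19! → 1/37413090; sum: t=8:+1/116121600 = 1/116121600; 3j²(8 5 5; -6 5 1) = Δ·Π!·Σ² = 7/323  (sign +1)
B: Δ: 8! 8! 2! / 19! → 1/37413090; sum: t=3:−1/58060800 = -1/58060800; 3j²(8 5 5; 5 0 -5) = Δ·Π!·Σ² = 5/323  (sign -1)
I_A²/I_B² = (7/323)/(5/323) = 7/5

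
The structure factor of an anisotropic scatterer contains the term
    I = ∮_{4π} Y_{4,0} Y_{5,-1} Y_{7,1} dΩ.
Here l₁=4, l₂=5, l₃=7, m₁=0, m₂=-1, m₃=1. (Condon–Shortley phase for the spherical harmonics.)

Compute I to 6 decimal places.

Checks pass: Σm=0; 16 even; l₃=7∈[1,9].
(2·4+1)(2·5+1)(2·7+1) = 1485
Δ: 2! 6! 8! / 17! → 1/6126120
sum: t=0:+1/69120 t=1:−1/20736 t=2:+1/69120 = -1/51840
3j²(4 5 7; 0 0 0) = Δ·Π!·Σ² = 280/21879  (sign +1)
sum: t=0:+1/55296 t=1:−1/25920 t=2:+1/138240 = -11/829440
3j²(4 5 7; 0 -1 1) = Δ·Π!·Σ² = 11/1326  (sign -1)
combine: 4πI² = 1485·280/21879·11/1326 = 7700/48841
take √, sign -1: I = -0.11200777

-0.112008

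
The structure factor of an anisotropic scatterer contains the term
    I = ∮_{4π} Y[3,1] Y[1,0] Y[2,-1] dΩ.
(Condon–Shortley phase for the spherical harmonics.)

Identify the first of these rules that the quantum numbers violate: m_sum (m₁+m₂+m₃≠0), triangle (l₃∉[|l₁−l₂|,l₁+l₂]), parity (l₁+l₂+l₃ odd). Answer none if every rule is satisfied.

m₁+m₂+m₃ = 1 + 0 − 1 = 0  ✓
triangle: |3−1|=2 ≤ l₃=2 ≤ 3+1=4  ✓
parity: l₁+l₂+l₃ = 6 is even  ✓

none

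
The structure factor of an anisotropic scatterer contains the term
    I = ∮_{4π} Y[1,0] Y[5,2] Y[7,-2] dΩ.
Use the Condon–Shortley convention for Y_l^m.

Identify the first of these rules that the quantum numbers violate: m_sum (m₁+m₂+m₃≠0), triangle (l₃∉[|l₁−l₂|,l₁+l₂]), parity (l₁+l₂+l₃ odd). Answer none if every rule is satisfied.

triangle

Σmᵢ = 0  ✓
l₃∈[|l₁−l₂|,l₁+l₂]=[4,6], have l₃=7  ✗
Σlᵢ = 13 ⇒ odd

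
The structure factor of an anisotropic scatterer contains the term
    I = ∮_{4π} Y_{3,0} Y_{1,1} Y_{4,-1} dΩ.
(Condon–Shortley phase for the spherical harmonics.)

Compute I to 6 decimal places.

Checks pass: Σm=0; 8 even; l₃=4∈[2,4].
(2·3+1)(2·1+1)(2·4+1) = 189
Δ: 0! 6! 2! / 9! → 1/252
sum: t=0:+1/36 = 1/36
3j²(3 1 4; 0 0 0) = Δ·Π!·Σ² = 4/63  (sign +1)
sum: t=0:+1/72 = 1/72
3j²(3 1 4; 0 1 -1) = Δ·Π!·Σ² = 5/126  (sign -1)
combine: 4πI² = 189·4/63·5/126 = 10/21
take √, sign -1: I = -0.19466390

-0.194664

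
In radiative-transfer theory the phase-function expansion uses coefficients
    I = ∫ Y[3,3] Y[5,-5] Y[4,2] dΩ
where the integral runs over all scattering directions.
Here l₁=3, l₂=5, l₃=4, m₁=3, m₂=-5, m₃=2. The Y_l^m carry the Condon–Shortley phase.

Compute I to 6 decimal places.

Rules hold: Σm=0, L=12 even, 2≤4≤8.
N = 7·11·9 = 693
Δ = 4!·2!·6!/13! = 1/180180
Racah Σ t=1..3: t=1:−1/576 t=2:+1/144 t=3:−1/576 = 1/288
⇒ 3j(3 5 4; 0 0 0)² = 20/1001, sgn +1
Racah Σ t=0..0: t=0:+1/34560 = 1/34560
⇒ 3j(3 5 4; 3 -5 2)² = 5/286, sgn +1
4πI² = N·(3j₀)²·(3jₘ)² = 450/1859
I = +1·√(0.242066/4π) = 0.13879110

0.138791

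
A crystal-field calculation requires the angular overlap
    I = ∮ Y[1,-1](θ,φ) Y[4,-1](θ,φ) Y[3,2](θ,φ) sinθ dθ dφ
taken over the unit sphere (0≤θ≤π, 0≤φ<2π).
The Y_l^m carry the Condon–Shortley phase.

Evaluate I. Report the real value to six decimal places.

Checks pass: Σm=0; 8 even; l₃=3∈[3,5].
(2·1+1)(2·4+1)(2·3+1) = 189
Δ: 2! 0! 6! / 9! → 1/252
sum: t=1:−1/36 = -1/36
3j²(1 4 3; 0 0 0) = Δ·Π!·Σ² = 4/63  (sign +1)
sum: t=2:+1/240 = 1/240
3j²(1 4 3; -1 -1 2) = Δ·Π!·Σ² = 1/84  (sign -1)
combine: 4πI² = 189·4/63·1/84 = 1/7
take √, sign -1: I = -0.10662181

-0.106622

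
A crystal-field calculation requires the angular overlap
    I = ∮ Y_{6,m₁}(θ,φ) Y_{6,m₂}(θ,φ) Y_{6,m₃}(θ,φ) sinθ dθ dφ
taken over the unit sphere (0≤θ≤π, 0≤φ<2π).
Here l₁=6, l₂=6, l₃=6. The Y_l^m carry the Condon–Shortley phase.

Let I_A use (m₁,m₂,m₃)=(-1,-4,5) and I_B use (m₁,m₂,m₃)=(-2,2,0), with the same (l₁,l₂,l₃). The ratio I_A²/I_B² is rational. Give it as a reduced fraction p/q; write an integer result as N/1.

189/44

Shared (l₁,l₂,l₃)=(6,6,6): N and (l;000)² cancel in I_A²/I_B².
A: Δ = 6!·6!·6!/19! = 1/325909584; Racah Σ t=1..2: t=1:−1/10368000 t=2:+1/4147200 = 1/6912000; ⇒ 3j(6 6 6; -1 -4 5)² = 189/16796, sgn -1
B: Δ = 6!·6!·6!/19! = 1/325909584; Racah Σ t=2..6: t=2:+1/24883200 t=3:−1/518400 t=4:+1/110592 t=5:−1/155520 t=6:+1/1658880 = 11/8294400; ⇒ 3j(6 6 6; -2 2 0)² = 11/4199, sgn +1
I_A²/I_B² = (189/16796)/(11/4199) = 189/44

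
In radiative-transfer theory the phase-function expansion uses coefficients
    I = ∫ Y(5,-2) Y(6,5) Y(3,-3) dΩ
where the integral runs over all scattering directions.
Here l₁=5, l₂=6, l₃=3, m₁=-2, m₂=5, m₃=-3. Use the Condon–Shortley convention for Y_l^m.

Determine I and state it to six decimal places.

m-sum 0 ✓  L=14 even ✓  1≤3≤11 ✓
Π(2lᵢ+1) = 11×13×7 = 1001
triangle coeff Δ(5,6,3) = 1/675675
Σ_t [3,5]: t=3:−1/8640 t=4:+1/2304 t=5:−1/8640 = 7/34560
(3j)²=7/429 [(5 6 3; 0 0 0)], sign=-1
Σ_t [7,7]: t=7:−1/241920 = -1/241920
(3j)²=2/91 [(5 6 3; -2 5 -3)], sign=-1
⇒ 4πI² = 14/39
I = (+1)√(14/39/(4π)) = 0.16901560

0.169016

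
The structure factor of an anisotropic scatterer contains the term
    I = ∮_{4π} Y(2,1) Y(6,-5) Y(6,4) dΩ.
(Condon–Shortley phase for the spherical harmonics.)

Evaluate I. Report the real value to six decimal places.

Checks pass: Σm=0; 14 even; l₃=6∈[4,8].
(2·2+1)(2·6+1)(2·6+1) = 845
Δ: 2! 2! 10! / 15! → 1/90090
sum: t=0:+1/69120 t=1:−1/14400 t=2:+1/69120 = -7/172800
3j²(2 6 6; 0 0 0) = Δ·Π!·Σ² = 14/715  (sign -1)
sum: t=0:+1/725760 t=1:−1/7257600 = 1/806400
3j²(2 6 6; 1 -5 4) = Δ·Π!·Σ² = 27/910  (sign +1)
combine: 4πI² = 845·14/715·27/910 = 27/55
take √, sign -1: I = -0.19764945

-0.197649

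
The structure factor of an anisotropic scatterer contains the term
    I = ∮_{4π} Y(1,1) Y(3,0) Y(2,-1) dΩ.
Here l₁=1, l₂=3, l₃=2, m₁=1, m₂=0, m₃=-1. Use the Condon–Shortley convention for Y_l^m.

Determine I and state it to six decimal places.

0.143048

m-sum 0 ✓  L=6 even ✓  2≤2≤4 ✓
Π(2lᵢ+1) = 3×7×5 = 105
triangle coeff Δ(1,3,2) = 1/105
Σ_t [1,1]: t=1:−1/4 = -1/4
(3j)²=3/35 [(1 3 2; 0 0 0)], sign=-1
Σ_t [0,0]: t=0:+1/12 = 1/12
(3j)²=1/35 [(1 3 2; 1 0 -1)], sign=-1
⇒ 4πI² = 9/35
I = (+1)√(9/35/(4π)) = 0.14304817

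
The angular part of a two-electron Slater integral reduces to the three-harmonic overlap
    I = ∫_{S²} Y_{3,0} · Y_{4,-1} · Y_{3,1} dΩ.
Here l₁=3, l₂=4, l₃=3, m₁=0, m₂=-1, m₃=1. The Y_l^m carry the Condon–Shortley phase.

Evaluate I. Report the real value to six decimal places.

-0.099323

m-sum 0 ✓  L=10 even ✓  1≤3≤7 ✓
Π(2lᵢ+1) = 7×9×7 = 441
triangle coeff Δ(3,4,3) = 1/34650
Σ_t [1,3]: t=1:−1/72 t=2:+1/16 t=3:−1/72 = 5/144
(3j)²=2/77 [(3 4 3; 0 0 0)], sign=-1
Σ_t [1,3]: t=1:−1/48 t=2:+1/24 t=3:−1/288 = 5/288
(3j)²=5/462 [(3 4 3; 0 -1 1)], sign=+1
⇒ 4πI² = 15/121
I = (-1)√(15/121/(4π)) = -0.09932258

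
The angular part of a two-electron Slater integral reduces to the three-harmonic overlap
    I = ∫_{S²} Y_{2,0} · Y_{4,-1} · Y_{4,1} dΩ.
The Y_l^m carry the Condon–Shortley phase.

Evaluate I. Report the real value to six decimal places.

-0.139264

Checks pass: Σm=0; 10 even; l₃=4∈[2,6].
(2·2+1)(2·4+1)(2·4+1) = 405
Δ: 2! 2! 6! / 11! → 1/13860
sum: t=0:+1/192 t=1:−1/36 t=2:+1/192 = -5/288
3j²(2 4 4; 0 0 0) = Δ·Π!·Σ² = 20/693  (sign -1)
sum: t=0:+1/144 t=1:−1/48 t=2:+1/480 = -17/1440
3j²(2 4 4; 0 -1 1) = Δ·Π!·Σ² = 289/13860  (sign +1)
combine: 4πI² = 405·20/693·289/13860 = 1445/5929
take √, sign -1: I = -0.13926381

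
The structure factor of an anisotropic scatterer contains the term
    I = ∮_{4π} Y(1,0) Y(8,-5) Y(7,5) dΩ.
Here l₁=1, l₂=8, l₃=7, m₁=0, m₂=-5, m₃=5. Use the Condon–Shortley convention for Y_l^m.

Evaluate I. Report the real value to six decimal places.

-0.191081

Checks pass: Σm=0; 16 even; l₃=7∈[7,9].
(2·1+1)(2·8+1)(2·7+1) = 765
Δ: 2! 0! 14! / 17! → 1/2040
sum: t=1:−1/25401600 = -1/25401600
3j²(1 8 7; 0 0 0) = Δ·Π!·Σ² = 8/255  (sign +1)
sum: t=1:−1/958003200 = -1/958003200
3j²(1 8 7; 0 -5 5) = Δ·Π!·Σ² = 13/680  (sign -1)
combine: 4πI² = 765·8/255·13/680 = 39/85
take √, sign -1: I = -0.19108118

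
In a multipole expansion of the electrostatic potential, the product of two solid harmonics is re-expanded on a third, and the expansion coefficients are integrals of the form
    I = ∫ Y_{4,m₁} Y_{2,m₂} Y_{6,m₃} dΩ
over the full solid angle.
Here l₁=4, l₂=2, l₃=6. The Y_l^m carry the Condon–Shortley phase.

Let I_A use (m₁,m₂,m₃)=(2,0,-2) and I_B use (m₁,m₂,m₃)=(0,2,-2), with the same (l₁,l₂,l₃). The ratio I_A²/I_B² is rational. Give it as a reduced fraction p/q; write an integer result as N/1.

Same 4,2,6: normalisation and zero-m 3j drop out of the ratio.
A: Δ: 0! 8! 4! / 13! → 1/6435; sum: t=0:+1/5760 = 1/5760; 3j²(4 2 6; 2 0 -2) = Δ·Π!·Σ² = 56/2145  (sign +1)
B: Δ: 0! 8! 4! / 13! → 1/6435; sum: t=0:+1/13824 = 1/13824; 3j²(4 2 6; 0 2 -2) = Δ·Π!·Σ² = 14/1287  (sign +1)
I_A²/I_B² = (56/2145)/(14/1287) = 12/5

12/5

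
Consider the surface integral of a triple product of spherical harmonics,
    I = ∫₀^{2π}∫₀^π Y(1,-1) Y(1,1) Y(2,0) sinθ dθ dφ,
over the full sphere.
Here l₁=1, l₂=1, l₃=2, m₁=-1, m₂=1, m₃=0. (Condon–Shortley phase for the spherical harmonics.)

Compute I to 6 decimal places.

0.126157

m-sum 0 ✓  L=4 even ✓  0≤2≤2 ✓
Π(2lᵢ+1) = 3×3×5 = 45
triangle coeff Δ(1,1,2) = 1/30
Σ_t [0,0]: t=0:+1/1 = 1/1
(3j)²=2/15 [(1 1 2; 0 0 0)], sign=+1
Σ_t [0,0]: t=0:+1/4 = 1/4
(3j)²=1/30 [(1 1 2; -1 1 0)], sign=+1
⇒ 4πI² = 1/5
I = (+1)√(1/5/(4π)) = 0.12615663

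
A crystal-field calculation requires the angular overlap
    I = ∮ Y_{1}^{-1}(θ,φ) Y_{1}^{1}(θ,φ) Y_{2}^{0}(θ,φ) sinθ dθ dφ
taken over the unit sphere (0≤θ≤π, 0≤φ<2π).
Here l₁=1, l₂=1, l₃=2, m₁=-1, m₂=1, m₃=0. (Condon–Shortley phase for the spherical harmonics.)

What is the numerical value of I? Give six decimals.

0.126157

Rules hold: Σm=0, L=4 even, 0≤2≤2.
N = 3·3·5 = 45
Δ = 0!·2!·2!/5! = 1/30
Racah Σ t=0..0: t=0:+1/1 = 1/1
⇒ 3j(1 1 2; 0 0 0)² = 2/15, sgn +1
Racah Σ t=0..0: t=0:+1/4 = 1/4
⇒ 3j(1 1 2; -1 1 0)² = 1/30, sgn +1
4πI² = N·(3j₀)²·(3jₘ)² = 1/5
I = +1·√(0.2/4π) = 0.12615663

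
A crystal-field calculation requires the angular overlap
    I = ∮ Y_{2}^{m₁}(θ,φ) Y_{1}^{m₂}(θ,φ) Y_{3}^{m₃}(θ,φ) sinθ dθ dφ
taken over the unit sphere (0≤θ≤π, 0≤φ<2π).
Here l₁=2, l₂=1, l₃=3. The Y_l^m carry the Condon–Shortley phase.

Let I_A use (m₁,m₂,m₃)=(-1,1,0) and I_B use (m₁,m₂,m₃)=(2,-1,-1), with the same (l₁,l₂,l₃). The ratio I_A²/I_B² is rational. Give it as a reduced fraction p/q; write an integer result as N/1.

3/1

Shared (l₁,l₂,l₃)=(2,1,3): N and (l;000)² cancel in I_A²/I_B².
A: Δ = 0!·4!·2!/7! = 1/105; Racah Σ t=0..0: t=0:+1/12 = 1/12; ⇒ 3j(2 1 3; -1 1 0)² = 1/35, sgn -1
B: Δ = 0!·4!·2!/7! = 1/105; Racah Σ t=0..0: t=0:+1/48 = 1/48; ⇒ 3j(2 1 3; 2 -1 -1)² = 1/105, sgn +1
I_A²/I_B² = (1/35)/(1/105) = 3/1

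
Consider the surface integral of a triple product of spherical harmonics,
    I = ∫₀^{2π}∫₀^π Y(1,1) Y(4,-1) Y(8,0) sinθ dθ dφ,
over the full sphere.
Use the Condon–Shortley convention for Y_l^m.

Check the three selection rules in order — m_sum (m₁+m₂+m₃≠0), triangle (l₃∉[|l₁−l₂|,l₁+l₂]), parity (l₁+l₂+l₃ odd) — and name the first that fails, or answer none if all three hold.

m₁+m₂+m₃ = 1 − 1 + 0 = 0  ✓
triangle: |1−4|=3 ≤ l₃=8 ≤ 1+4=5  ✗
parity: l₁+l₂+l₃ = 13 is odd

triangle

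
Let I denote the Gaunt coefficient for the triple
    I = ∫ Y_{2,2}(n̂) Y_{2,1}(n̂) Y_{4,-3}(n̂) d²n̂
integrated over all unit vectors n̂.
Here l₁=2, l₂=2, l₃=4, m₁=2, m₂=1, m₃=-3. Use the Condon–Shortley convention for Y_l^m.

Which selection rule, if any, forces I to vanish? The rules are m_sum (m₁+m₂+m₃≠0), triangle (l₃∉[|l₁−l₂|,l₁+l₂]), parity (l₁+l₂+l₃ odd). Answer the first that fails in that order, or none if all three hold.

none

m₁+m₂+m₃ = 2 + 1 − 3 = 0  ✓
triangle: |2−2|=0 ≤ l₃=4 ≤ 2+2=4  ✓
parity: l₁+l₂+l₃ = 8 is even  ✓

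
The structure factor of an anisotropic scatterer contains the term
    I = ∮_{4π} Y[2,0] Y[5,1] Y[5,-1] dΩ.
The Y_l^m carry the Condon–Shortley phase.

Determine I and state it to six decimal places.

Rules hold: Σm=0, L=12 even, 3≤5≤7.
N = 5·11·11 = 605
Δ = 2!·2!·8!/13! = 1/38610
Racah Σ t=0..2: t=0:+1/2880 t=1:−1/576 t=2:+1/2880 = -1/960
⇒ 3j(2 5 5; 0 0 0)² = 10/429, sgn +1
Racah Σ t=0..2: t=0:+1/5760 t=1:−1/720 t=2:+1/2304 = -1/1280
⇒ 3j(2 5 5; 0 1 -1)² = 27/1430, sgn -1
4πI² = N·(3j₀)²·(3jₘ)² = 45/169
I = -1·√(0.266272/4π) = -0.14556534

-0.145565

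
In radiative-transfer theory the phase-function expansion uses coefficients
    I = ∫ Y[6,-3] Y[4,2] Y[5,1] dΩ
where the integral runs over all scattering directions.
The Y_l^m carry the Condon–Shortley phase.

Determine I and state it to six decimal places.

Σlᵢ=15 odd — θ-integrand is odd under cosθ→−cosθ; I=0

0.000000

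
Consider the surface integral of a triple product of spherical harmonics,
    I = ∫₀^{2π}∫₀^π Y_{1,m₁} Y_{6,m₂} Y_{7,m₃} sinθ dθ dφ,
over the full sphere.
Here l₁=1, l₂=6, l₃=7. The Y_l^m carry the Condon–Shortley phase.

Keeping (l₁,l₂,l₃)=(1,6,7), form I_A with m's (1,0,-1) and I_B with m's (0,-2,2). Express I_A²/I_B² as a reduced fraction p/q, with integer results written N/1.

Shared (l₁,l₂,l₃)=(1,6,7): N and (l;000)² cancel in I_A²/I_B².
A: Δ = 0!·2!·12!/15! = 1/1365; Racah Σ t=0..0: t=0:+1/1036800 = 1/1036800; ⇒ 3j(1 6 7; 1 0 -1)² = 4/195, sgn +1
B: Δ = 0!·2!·12!/15! = 1/1365; Racah Σ t=0..0: t=0:+1/967680 = 1/967680; ⇒ 3j(1 6 7; 0 -2 2)² = 3/91, sgn -1
I_A²/I_B² = (4/195)/(3/91) = 28/45

28/45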